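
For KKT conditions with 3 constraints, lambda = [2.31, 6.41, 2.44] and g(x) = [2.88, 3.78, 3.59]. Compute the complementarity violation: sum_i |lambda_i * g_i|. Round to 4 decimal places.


KKT complementary slackness check:
lambda_1 * g_1 = 2.31 * 2.88 = 6.6528
lambda_2 * g_2 = 6.41 * 3.78 = 24.2298
lambda_3 * g_3 = 2.44 * 3.59 = 8.7596
Total violation = 6.6528 + 24.2298 + 8.7596 = 39.6422


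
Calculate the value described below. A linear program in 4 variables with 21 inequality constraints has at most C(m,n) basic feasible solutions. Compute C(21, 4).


Each vertex corresponds to some choice of n active constraints out of m, so the number of vertices is at most C(m, n) = m! / (n!(m-n)!).
m = 21, n = 4
Numerator: 21 * 20 * 19 * 18
Denominator: 4! = 24
C(21, 4) = 5985


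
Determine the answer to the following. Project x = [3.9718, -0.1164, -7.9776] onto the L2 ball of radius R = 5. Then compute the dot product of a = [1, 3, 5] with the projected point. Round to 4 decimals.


Step 1: Compute ||x|| (intermediates to 6 decimals).
||x|| = sqrt(3.9718^2 + (-0.1164)^2 + (-7.9776)^2) = 8.912398
Step 2: Project.
Since ||x|| > R, scale = R/||x|| = 5/8.912398 = 0.561016, proj(x) = scale * x
proj(x) = [2.228243, -0.065302, -4.475561]
Step 3: Dot product.
a^T * proj(x) = 1*2.228243 + 3*(-0.065302) + 5*(-4.475561) = -20.3455


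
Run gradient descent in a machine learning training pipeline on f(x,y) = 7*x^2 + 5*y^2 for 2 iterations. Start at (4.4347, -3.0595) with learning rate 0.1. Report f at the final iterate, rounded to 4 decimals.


Gradient descent on f(x,y) = 7*x^2 + 5*y^2.
Starting point: (4.4347, -3.0595), alpha = 0.1
Step 1: grad_x = 2*7*4.4347 = 62.0858, grad_y = 2*5*-3.0595 = -30.595
  x_1 = 4.4347 - 0.1*62.0858 = -1.7739
  y_1 = -3.0595 - 0.1*-30.595 = 0.0
Step 2: grad_x = 2*7*-1.7739 = -24.8343, grad_y = 2*5*0.0 = 0.0
  x_2 = -1.7739 - 0.1*-24.8343 = 0.7096
  y_2 = 0.0 - 0.1*0.0 = 0.0
f(0.7096, 0.0) = 7*0.7096^2 + 5*0.0^2 = 3.5242


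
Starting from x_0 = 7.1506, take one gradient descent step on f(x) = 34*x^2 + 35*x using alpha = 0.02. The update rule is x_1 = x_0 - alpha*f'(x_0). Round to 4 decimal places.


We compute the gradient at x_0 and apply the update.
f'(x) = 68*x + 35
f'(7.1506) = 68*7.1506 + 35 = 521.2408
x_1 = 7.1506 - 0.02*521.2408 = -3.2742


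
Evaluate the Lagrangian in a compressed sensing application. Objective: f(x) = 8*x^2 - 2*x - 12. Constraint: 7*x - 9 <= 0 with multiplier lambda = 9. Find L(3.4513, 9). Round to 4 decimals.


Step 1: Evaluate f(x).
f(3.4513) = 8*3.4513^2 - 2*3.4513 - 12 = 76.3892
Step 2: Evaluate g(x).
g(3.4513) = 7*3.4513 - 9 = 15.1591
Step 3: Compute Lagrangian.
L = 76.3892 + 9*15.1591 = 212.8211


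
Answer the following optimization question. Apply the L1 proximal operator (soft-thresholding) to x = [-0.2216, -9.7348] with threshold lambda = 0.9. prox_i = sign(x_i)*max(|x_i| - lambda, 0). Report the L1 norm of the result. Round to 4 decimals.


Soft-thresholding with lambda = 0.9:
prox(-0.2216) = sign(-0.2216)*max(|-0.2216| - 0.9, 0) = 0.0
prox(-9.7348) = sign(-9.7348)*max(|-9.7348| - 0.9, 0) = -8.8348
prox(x) = [0.0, -8.8348]
||prox(x)||_1 = 0.0 + 8.8348 = 8.8348


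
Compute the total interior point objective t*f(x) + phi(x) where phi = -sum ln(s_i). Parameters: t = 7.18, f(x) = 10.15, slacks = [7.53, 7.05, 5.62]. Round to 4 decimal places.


Step 1: Compute log-barrier.
ln values: [2.0189, 1.953, 1.7263]
phi = -(2.0189 + 1.953 + 1.7263) = -5.6983
Step 2: Compute augmented objective.
t*f(x) = 7.18*10.15 = 72.877
Total = 72.877 - 5.6983 = 67.1787


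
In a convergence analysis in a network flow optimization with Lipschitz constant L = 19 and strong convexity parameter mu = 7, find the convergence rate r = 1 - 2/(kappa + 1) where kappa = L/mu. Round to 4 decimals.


Step 1: Compute the condition number.
kappa = L/mu = 19/7 = 2.7143
Step 2: Compute the convergence rate.
r = 1 - 2/(kappa + 1) = 1 - 2*mu/(L + mu) = (L - mu)/(L + mu) = 12/26 = 0.4615


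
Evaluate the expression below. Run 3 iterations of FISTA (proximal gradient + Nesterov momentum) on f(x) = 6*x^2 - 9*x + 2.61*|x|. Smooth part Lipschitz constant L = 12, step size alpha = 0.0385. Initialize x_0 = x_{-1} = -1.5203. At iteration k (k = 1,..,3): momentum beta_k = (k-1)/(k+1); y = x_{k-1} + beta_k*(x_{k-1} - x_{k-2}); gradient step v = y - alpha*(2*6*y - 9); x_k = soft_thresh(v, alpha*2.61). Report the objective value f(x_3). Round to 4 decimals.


FISTA on f(x) = 6*x^2 - 9*x + 2.61*|x|
L = 12, alpha = 0.0385
Iteration 1: beta = 0.0, y = -1.5203 + 0.0*(-1.5203 + 1.5203) = -1.5203
  grad(y) = -27.2436, v = y - alpha*grad = -0.4714
  prox(v) = soft_thresh(-0.4714, 0.1005) = -0.3709
Iteration 2: beta = 0.3333, y = -0.3709 + 0.3333*(-0.3709 + 1.5203) = 0.0122
  grad(y) = -8.8538, v = y - alpha*grad = 0.3531
  prox(v) = soft_thresh(0.3531, 0.1005) = 0.2526
Iteration 3: beta = 0.5, y = 0.2526 + 0.5*(0.2526 + 0.3709) = 0.5643
  grad(y) = -2.2281, v = y - alpha*grad = 0.6501
  prox(v) = soft_thresh(0.6501, 0.1005) = 0.5496
f(x_3) = 6*0.5496^2 - 9*0.5496 + 2.61*|0.5496| = -1.6996


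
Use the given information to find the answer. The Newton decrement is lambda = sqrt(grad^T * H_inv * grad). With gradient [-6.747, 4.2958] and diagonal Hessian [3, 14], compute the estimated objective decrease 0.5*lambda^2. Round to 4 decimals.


Step 1: H is diagonal, so H^(-1) * g = [-2.249, 0.3068].
Step 2: g^T H^(-1) g = sum_i g_i^2 / H_ii
  = (-6.747)^2/3 + (4.2958)^2/14
  = 15.174 + 1.3181 = 16.4921
Step 3: Objective decrease = 0.5 * g^T H^(-1) g = 8.2461


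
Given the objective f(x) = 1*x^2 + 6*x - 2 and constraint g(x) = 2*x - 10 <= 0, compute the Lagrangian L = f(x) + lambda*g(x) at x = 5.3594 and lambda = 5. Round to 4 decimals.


Step 1: Evaluate f(x).
f(5.3594) = 1*5.3594^2 + 6*5.3594 - 2 = 58.8796
Step 2: Evaluate g(x).
g(5.3594) = 2*5.3594 - 10 = 0.7188
Step 3: Compute Lagrangian.
L = 58.8796 + 5*0.7188 = 62.4736


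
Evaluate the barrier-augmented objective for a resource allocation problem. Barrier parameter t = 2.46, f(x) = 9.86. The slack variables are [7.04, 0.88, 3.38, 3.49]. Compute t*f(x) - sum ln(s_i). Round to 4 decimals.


Step 1: Compute log-barrier.
ln values: [1.9516, -0.1278, 1.2179, 1.2499]
phi = -(1.9516 - 0.1278 + 1.2179 + 1.2499) = -4.2916
Step 2: Compute augmented objective.
t*f(x) = 2.46*9.86 = 24.2556
Total = 24.2556 - 4.2916 = 19.964


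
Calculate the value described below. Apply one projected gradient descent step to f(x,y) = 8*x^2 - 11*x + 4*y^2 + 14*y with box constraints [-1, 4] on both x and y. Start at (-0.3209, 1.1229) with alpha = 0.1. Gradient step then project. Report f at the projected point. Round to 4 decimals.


Step 1: Compute gradient at (-0.3209, 1.1229).
grad_x = 2*8*-0.3209 - 11 = -16.1344
grad_y = 2*4*1.1229 + 14 = 22.9832
Step 2: Gradient step.
x_raw = -0.3209 - 0.1*-16.1344 = 1.2925
y_raw = 1.1229 - 0.1*22.9832 = -1.1754
Step 3: Project onto [-1, 4].
x_proj = clip(1.2925) = 1.2925
y_proj = clip(-1.1754) = -1.0
Step 4: Evaluate f.
f(1.2925, -1.0) = -10.8527


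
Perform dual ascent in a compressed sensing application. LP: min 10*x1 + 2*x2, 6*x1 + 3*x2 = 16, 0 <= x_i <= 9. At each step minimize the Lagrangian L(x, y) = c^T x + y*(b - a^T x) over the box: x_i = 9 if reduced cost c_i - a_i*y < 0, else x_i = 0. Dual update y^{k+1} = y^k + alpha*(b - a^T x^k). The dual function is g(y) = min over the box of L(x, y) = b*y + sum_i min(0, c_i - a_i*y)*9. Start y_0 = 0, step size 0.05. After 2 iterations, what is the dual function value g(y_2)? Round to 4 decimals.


Dual ascent for LP: min 10*x1 + 2*x2, 6*x1 + 3*x2 = 16, 0 <= x_i <= 9
Step 1: y^k = 0.0, reduced costs: (10.0, 2.0)
  x^k = (0.0, 0.0), subgradient = b - a^T x = 16.0
  y^{k+1} = 0.0 + 0.05*16.0 = 0.8
Step 2: y^k = 0.8, reduced costs: (5.2, -0.4)
  x^k = (0.0, 9.0), subgradient = b - a^T x = -11.0
  y^{k+1} = 0.8 + 0.05*-11.0 = 0.25
Dual objective at y_2 = 0.25: reduced costs (8.5, 1.25), box minimizer x = (0.0, 0.0)
g(y_2) = b*y + (c1 - a1*y)*x1 + (c2 - a2*y)*x2 = 16*0.25 + 8.5*0.0 + 1.25*0.0 = 4.0 + 0.0 + 0.0 = 4.0


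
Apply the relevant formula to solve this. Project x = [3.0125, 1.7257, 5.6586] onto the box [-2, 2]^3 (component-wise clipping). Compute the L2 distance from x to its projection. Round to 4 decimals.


Project each component onto [-2, 2].
clip(3.0125) = 2.0, clip(1.7257) = 1.7257, clip(5.6586) = 2.0
Projection = [2.0, 1.7257, 2.0]
Squared diffs: [1.0252, 0.0, 13.3854]
Distance = sqrt(14.4106) = 3.7961


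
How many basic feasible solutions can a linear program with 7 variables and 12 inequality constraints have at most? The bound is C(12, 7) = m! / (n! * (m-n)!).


Each vertex corresponds to some choice of n active constraints out of m, so the number of vertices is at most C(m, n) = m! / (n!(m-n)!).
m = 12, n = 7
Numerator: 12 * 11 * 10 * 9 * 8 * 7 * 6
Denominator: 7! = 5040
C(12, 7) = 792


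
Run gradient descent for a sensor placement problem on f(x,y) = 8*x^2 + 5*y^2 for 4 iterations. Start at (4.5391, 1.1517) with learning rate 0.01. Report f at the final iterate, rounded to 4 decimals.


Gradient descent on f(x,y) = 8*x^2 + 5*y^2.
Starting point: (4.5391, 1.1517), alpha = 0.01
Step 1: grad_x = 2*8*4.5391 = 72.6256, grad_y = 2*5*1.1517 = 11.517
  x_1 = 4.5391 - 0.01*72.6256 = 3.8128
  y_1 = 1.1517 - 0.01*11.517 = 1.0365
Step 2: grad_x = 2*8*3.8128 = 61.0055, grad_y = 2*5*1.0365 = 10.3653
  x_2 = 3.8128 - 0.01*61.0055 = 3.2028
  y_2 = 1.0365 - 0.01*10.3653 = 0.9329
Step 3: grad_x = 2*8*3.2028 = 51.2446, grad_y = 2*5*0.9329 = 9.3288
  x_3 = 3.2028 - 0.01*51.2446 = 2.6903
  y_3 = 0.9329 - 0.01*9.3288 = 0.8396
Step 4: grad_x = 2*8*2.6903 = 43.0455, grad_y = 2*5*0.8396 = 8.3959
  x_4 = 2.6903 - 0.01*43.0455 = 2.2599
  y_4 = 0.8396 - 0.01*8.3959 = 0.7556
f(2.2599, 0.7556) = 8*2.2599^2 + 5*0.7556^2 = 43.7116


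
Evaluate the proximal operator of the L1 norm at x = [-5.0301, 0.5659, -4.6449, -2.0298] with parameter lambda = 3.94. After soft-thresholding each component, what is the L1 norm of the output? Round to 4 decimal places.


Soft-thresholding with lambda = 3.94:
prox(-5.0301) = sign(-5.0301)*max(|-5.0301| - 3.94, 0) = -1.0901
prox(0.5659) = sign(0.5659)*max(|0.5659| - 3.94, 0) = 0.0
prox(-4.6449) = sign(-4.6449)*max(|-4.6449| - 3.94, 0) = -0.7049
prox(-2.0298) = sign(-2.0298)*max(|-2.0298| - 3.94, 0) = 0.0
prox(x) = [-1.0901, 0.0, -0.7049, 0.0]
||prox(x)||_1 = 1.0901 + 0.0 + 0.7049 + 0.0 = 1.795


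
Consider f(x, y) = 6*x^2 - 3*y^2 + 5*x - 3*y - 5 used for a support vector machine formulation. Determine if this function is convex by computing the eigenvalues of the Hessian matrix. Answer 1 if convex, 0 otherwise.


The Hessian of f(x,y) = 6*x^2 - 3*y^2 + 5*x - 3*y - 5 is:
H = [[12, 0], [0, -6]]
Trace = 12 - 6 = 6
Determinant = 12*-6 - (0)^2 = -72
Discriminant = (6)^2 - 4*-72 = 324.0
Eigenvalues: lambda_1 = -6.0, lambda_2 = 12.0
The function is not convex.

0


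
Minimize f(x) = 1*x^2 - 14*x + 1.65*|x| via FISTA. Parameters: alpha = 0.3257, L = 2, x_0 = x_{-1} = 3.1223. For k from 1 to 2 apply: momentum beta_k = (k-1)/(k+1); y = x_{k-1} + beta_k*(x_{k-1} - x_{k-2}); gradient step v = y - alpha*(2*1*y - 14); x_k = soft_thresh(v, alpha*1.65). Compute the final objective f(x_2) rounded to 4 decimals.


FISTA on f(x) = 1*x^2 - 14*x + 1.65*|x|
L = 2, alpha = 0.3257
Iteration 1: beta = 0.0, y = 3.1223 + 0.0*(3.1223 - 3.1223) = 3.1223
  grad(y) = -7.7554, v = y - alpha*grad = 5.6482
  prox(v) = soft_thresh(5.6482, 0.5374) = 5.1108
Iteration 2: beta = 0.3333, y = 5.1108 + 0.3333*(5.1108 - 3.1223) = 5.7737
  grad(y) = -2.4527, v = y - alpha*grad = 6.5725
  prox(v) = soft_thresh(6.5725, 0.5374) = 6.0351
f(x_2) = 1*6.0351^2 - 14*6.0351 + 1.65*|6.0351| = -38.1111


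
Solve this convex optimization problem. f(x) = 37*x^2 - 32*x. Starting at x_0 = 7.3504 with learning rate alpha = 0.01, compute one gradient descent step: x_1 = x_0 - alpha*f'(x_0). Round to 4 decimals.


We compute the gradient at x_0 and apply the update.
f'(x) = 74*x - 32
f'(7.3504) = 74*7.3504 - 32 = 511.9296
x_1 = 7.3504 - 0.01*511.9296 = 2.2311


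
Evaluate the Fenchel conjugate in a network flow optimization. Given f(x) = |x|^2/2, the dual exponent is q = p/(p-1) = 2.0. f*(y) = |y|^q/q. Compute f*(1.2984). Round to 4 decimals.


The conjugate exponent q satisfies 1/p + 1/q = 1.
p = 2, so q = 2/(2 - 1) = 2.0
|y|^q = 1.2984^2.0 = 1.6858
f*(1.2984) = 1.6858 / 2.0 = 0.8429


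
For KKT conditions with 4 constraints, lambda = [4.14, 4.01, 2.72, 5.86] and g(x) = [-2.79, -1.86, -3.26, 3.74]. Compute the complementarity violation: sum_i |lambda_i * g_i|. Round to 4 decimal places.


KKT complementary slackness check:
lambda_1 * g_1 = 4.14 * -2.79 = -11.5506
lambda_2 * g_2 = 4.01 * -1.86 = -7.4586
lambda_3 * g_3 = 2.72 * -3.26 = -8.8672
lambda_4 * g_4 = 5.86 * 3.74 = 21.9164
Total violation = 11.5506 + 7.4586 + 8.8672 + 21.9164 = 49.7928


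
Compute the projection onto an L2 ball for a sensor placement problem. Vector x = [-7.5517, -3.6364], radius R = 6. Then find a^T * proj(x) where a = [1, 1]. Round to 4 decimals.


Step 1: Compute ||x|| (intermediates to 6 decimals).
||x|| = sqrt((-7.5517)^2 + (-3.6364)^2) = 8.381621
Step 2: Project.
Since ||x|| > R, scale = R/||x|| = 6/8.381621 = 0.715852, proj(x) = scale * x
proj(x) = [-5.4059, -2.603124]
Step 3: Dot product.
a^T * proj(x) = 1*(-5.4059) + 1*(-2.603124) = -8.009


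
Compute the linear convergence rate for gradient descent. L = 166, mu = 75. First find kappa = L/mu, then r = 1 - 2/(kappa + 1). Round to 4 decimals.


Step 1: Compute the condition number.
kappa = L/mu = 166/75 = 2.2133
Step 2: Compute the convergence rate.
r = 1 - 2/(kappa + 1) = 1 - 2*mu/(L + mu) = (L - mu)/(L + mu) = 91/241 = 0.3776


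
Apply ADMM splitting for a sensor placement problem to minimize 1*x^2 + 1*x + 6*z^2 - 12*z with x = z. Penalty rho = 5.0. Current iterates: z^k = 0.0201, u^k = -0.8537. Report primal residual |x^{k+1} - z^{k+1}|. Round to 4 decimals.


ADMM iteration with rho = 5.0, z^k = 0.0201, u^k = -0.8537
Step 1: x-update.
Minimize 1*x^2 + 1*x + (5.0/2)*(x - 0.0201 - 0.8537)^2
FOC: (2*1 + 5.0)*x = -1 + 5.0*(0.0201 + 0.8537)
x^{k+1} = 0.4813
Step 2: z-update.
Minimize 6*z^2 - 12*z + (5.0/2)*(0.4813 - z - 0.8537)^2
FOC: (2*6 + 5.0)*z = 12 + 5.0*(0.4813 - 0.8537)
z^{k+1} = 0.5963
Step 3: u-update.
u^{k+1} = -0.8537 + 0.4813 - 0.5963 = -0.9688
Step 4: Primal residual = |0.4813 - 0.5963| = 0.1151


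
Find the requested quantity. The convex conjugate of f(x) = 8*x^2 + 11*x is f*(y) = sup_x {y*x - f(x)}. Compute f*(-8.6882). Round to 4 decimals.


f*(y) = sup_x {y*x - a*x^2 - b*x} = sup_x {(y-b)*x - a*x^2}
FOC: (y - b) - 2a*x = 0 => x* = (y - b)/(2a)
x* = (-8.6882 - 11)/(2*8) = -1.2305
f*(-8.6882) = (y-b)^2/(4a) = (-8.6882 - 11)^2/(4*8)
= 387.6252/32 = 12.1133


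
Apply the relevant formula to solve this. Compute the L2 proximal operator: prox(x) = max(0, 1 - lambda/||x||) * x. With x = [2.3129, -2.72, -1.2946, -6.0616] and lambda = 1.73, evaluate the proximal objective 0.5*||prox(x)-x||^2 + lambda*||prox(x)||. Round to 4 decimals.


Step 1: Compute ||x||.
||x|| = 7.1531
Step 2: Compute scaling factor.
scale = max(0, 1 - 1.73/7.1531) = 0.7581
Step 3: prox(x) = [1.7535, -2.0622, -0.9815, -4.5956]
||prox(x)|| = 5.4231
Step 4: Proximal objective.
0.5*||prox-x||^2 = 1.4965
lambda*||prox|| = 9.382
Total = 10.8784


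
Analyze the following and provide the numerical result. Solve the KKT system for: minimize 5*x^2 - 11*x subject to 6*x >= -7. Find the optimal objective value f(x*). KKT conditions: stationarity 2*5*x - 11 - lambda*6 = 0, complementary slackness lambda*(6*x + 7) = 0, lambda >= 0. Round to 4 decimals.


Step 1: Try lambda = 0 (constraint inactive).
Stationarity: 2*5*x - 11 = 0
x* = 11/(2*5) = 1.1
Check constraint: 6*1.1 = 6.6 >= -7 -- satisfied.
Step 2: Compute optimal value.
f(x*) = 5*1.1^2 - 11*1.1 = -6.05


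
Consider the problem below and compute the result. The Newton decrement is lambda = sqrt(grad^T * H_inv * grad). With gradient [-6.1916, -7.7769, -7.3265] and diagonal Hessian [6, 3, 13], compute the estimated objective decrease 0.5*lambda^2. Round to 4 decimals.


Step 1: H is diagonal, so H^(-1) * g = [-1.0319, -2.5923, -0.5636].
Step 2: g^T H^(-1) g = sum_i g_i^2 / H_ii
  = (-6.1916)^2/6 + (-7.7769)^2/3 + (-7.3265)^2/13
  = 6.3893 + 20.1601 + 4.129 = 30.6784
Step 3: Objective decrease = 0.5 * g^T H^(-1) g = 15.3392


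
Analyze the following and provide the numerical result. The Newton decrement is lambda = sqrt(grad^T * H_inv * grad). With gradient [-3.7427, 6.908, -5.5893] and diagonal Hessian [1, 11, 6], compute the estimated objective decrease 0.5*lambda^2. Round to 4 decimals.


Step 1: H is diagonal, so H^(-1) * g = [-3.7427, 0.628, -0.9316].
Step 2: g^T H^(-1) g = sum_i g_i^2 / H_ii
  = (-3.7427)^2/1 + (6.908)^2/11 + (-5.5893)^2/6
  = 14.0078 + 4.3382 + 5.2067 = 23.5527
Step 3: Objective decrease = 0.5 * g^T H^(-1) g = 11.7764


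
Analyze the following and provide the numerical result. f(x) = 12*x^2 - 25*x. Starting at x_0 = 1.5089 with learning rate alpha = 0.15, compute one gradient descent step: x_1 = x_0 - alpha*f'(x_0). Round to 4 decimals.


We compute the gradient at x_0 and apply the update.
f'(x) = 24*x - 25
f'(1.5089) = 24*1.5089 - 25 = 11.2136
x_1 = 1.5089 - 0.15*11.2136 = -0.1731


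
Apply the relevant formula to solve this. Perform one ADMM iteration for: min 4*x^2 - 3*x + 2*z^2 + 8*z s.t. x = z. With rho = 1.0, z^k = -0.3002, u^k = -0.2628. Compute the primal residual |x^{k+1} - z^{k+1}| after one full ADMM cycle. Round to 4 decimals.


ADMM iteration with rho = 1.0, z^k = -0.3002, u^k = -0.2628
Step 1: x-update.
Minimize 4*x^2 - 3*x + (1.0/2)*(x + 0.3002 - 0.2628)^2
FOC: (2*4 + 1.0)*x = 3 + 1.0*(-0.3002 + 0.2628)
x^{k+1} = 0.3292
Step 2: z-update.
Minimize 2*z^2 + 8*z + (1.0/2)*(0.3292 - z - 0.2628)^2
FOC: (2*2 + 1.0)*z = -8 + 1.0*(0.3292 - 0.2628)
z^{k+1} = -1.5867
Step 3: u-update.
u^{k+1} = -0.2628 + 0.3292 + 1.5867 = 1.6531
Step 4: Primal residual = |0.3292 + 1.5867| = 1.9159


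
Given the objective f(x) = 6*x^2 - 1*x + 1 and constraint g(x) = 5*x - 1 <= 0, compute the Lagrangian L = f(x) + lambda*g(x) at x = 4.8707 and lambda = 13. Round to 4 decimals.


Step 1: Evaluate f(x).
f(4.8707) = 6*4.8707^2 - 1*4.8707 + 1 = 138.4716
Step 2: Evaluate g(x).
g(4.8707) = 5*4.8707 - 1 = 23.3535
Step 3: Compute Lagrangian.
L = 138.4716 + 13*23.3535 = 442.0671


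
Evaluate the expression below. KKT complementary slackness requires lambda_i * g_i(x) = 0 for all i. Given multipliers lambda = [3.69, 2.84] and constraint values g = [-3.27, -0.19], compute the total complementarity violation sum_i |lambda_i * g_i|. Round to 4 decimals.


KKT complementary slackness check:
lambda_1 * g_1 = 3.69 * -3.27 = -12.0663
lambda_2 * g_2 = 2.84 * -0.19 = -0.5396
Total violation = 12.0663 + 0.5396 = 12.6059


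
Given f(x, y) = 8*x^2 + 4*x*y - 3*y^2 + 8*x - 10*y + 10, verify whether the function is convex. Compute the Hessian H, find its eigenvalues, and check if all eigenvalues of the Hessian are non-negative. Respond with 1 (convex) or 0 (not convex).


The Hessian of f(x,y) = 8*x^2 + 4*x*y - 3*y^2 + 8*x - 10*y + 10 is:
H = [[16, 4], [4, -6]]
Trace = 16 - 6 = 10
Determinant = 16*-6 - (4)^2 = -112
Discriminant = (10)^2 - 4*-112 = 548.0
Eigenvalues: lambda_1 = -6.7047, lambda_2 = 16.7047
The function is not convex.

0


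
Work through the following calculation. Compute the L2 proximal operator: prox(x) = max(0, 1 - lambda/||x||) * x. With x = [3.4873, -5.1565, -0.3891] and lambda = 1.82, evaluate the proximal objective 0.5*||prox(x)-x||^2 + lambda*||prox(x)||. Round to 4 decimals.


Step 1: Compute ||x||.
||x|| = 6.2372
Step 2: Compute scaling factor.
scale = max(0, 1 - 1.82/6.2372) = 0.7082
Step 3: prox(x) = [2.4697, -3.6518, -0.2756]
||prox(x)|| = 4.4172
Step 4: Proximal objective.
0.5*||prox-x||^2 = 1.6562
lambda*||prox|| = 8.0393
Total = 9.6954


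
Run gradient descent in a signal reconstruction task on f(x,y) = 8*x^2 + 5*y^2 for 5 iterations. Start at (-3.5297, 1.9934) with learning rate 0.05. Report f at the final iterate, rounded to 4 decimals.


Gradient descent on f(x,y) = 8*x^2 + 5*y^2.
Starting point: (-3.5297, 1.9934), alpha = 0.05
Step 1: grad_x = 2*8*-3.5297 = -56.4752, grad_y = 2*5*1.9934 = 19.934
  x_1 = -3.5297 - 0.05*-56.4752 = -0.7059
  y_1 = 1.9934 - 0.05*19.934 = 0.9967
Step 2: grad_x = 2*8*-0.7059 = -11.295, grad_y = 2*5*0.9967 = 9.967
  x_2 = -0.7059 - 0.05*-11.295 = -0.1412
  y_2 = 0.9967 - 0.05*9.967 = 0.4984
Step 3: grad_x = 2*8*-0.1412 = -2.259, grad_y = 2*5*0.4984 = 4.9835
  x_3 = -0.1412 - 0.05*-2.259 = -0.0282
  y_3 = 0.4984 - 0.05*4.9835 = 0.2492
Step 4: grad_x = 2*8*-0.0282 = -0.4518, grad_y = 2*5*0.2492 = 2.4918
  x_4 = -0.0282 - 0.05*-0.4518 = -0.0056
  y_4 = 0.2492 - 0.05*2.4918 = 0.1246
Step 5: grad_x = 2*8*-0.0056 = -0.0904, grad_y = 2*5*0.1246 = 1.2459
  x_5 = -0.0056 - 0.05*-0.0904 = -0.0011
  y_5 = 0.1246 - 0.05*1.2459 = 0.0623
f(-0.0011, 0.0623) = 8*(-0.0011)^2 + 5*0.0623^2 = 0.0194


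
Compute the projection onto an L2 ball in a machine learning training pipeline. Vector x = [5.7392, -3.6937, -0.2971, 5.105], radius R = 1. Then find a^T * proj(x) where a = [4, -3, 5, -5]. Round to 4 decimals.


Step 1: Compute ||x|| (intermediates to 6 decimals).
||x|| = sqrt(5.7392^2 + (-3.6937)^2 + (-0.2971)^2 + 5.105^2) = 8.528255
Step 2: Project.
Since ||x|| > R, scale = R/||x|| = 1/8.528255 = 0.117257, proj(x) = scale * x
proj(x) = [0.672961, -0.433112, -0.034837, 0.598597]
Step 3: Dot product.
a^T * proj(x) = 4*0.672961 - 3*(-0.433112) + 5*(-0.034837) - 5*0.598597 = 0.824


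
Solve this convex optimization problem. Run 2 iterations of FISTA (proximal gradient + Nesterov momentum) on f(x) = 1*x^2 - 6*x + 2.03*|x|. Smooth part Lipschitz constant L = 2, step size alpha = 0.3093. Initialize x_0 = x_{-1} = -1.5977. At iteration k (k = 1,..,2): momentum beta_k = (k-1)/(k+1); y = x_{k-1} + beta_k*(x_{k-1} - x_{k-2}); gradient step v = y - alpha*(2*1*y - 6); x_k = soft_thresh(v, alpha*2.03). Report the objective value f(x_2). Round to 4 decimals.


FISTA on f(x) = 1*x^2 - 6*x + 2.03*|x|
L = 2, alpha = 0.3093
Iteration 1: beta = 0.0, y = -1.5977 + 0.0*(-1.5977 + 1.5977) = -1.5977
  grad(y) = -9.1954, v = y - alpha*grad = 1.2464
  prox(v) = soft_thresh(1.2464, 0.6279) = 0.6186
Iteration 2: beta = 0.3333, y = 0.6186 + 0.3333*(0.6186 + 1.5977) = 1.3573
  grad(y) = -3.2854, v = y - alpha*grad = 2.3735
  prox(v) = soft_thresh(2.3735, 0.6279) = 1.7456
f(x_2) = 1*1.7456^2 - 6*1.7456 + 2.03*|1.7456| = -3.8829


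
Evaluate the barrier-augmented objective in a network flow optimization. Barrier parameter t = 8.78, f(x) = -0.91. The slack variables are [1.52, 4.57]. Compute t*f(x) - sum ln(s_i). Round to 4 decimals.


Step 1: Compute log-barrier.
ln values: [0.4187, 1.5195]
phi = -(0.4187 + 1.5195) = -1.9382
Step 2: Compute augmented objective.
t*f(x) = 8.78*-0.91 = -7.9898
Total = -7.9898 - 1.9382 = -9.928


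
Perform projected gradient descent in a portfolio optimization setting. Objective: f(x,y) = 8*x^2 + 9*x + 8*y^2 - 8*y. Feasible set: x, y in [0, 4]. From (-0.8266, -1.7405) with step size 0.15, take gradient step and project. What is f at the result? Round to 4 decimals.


Step 1: Compute gradient at (-0.8266, -1.7405).
grad_x = 2*8*-0.8266 + 9 = -4.2256
grad_y = 2*8*-1.7405 - 8 = -35.848
Step 2: Gradient step.
x_raw = -0.8266 - 0.15*-4.2256 = -0.1928
y_raw = -1.7405 - 0.15*-35.848 = 3.6367
Step 3: Project onto [0, 4].
x_proj = clip(-0.1928) = 0.0
y_proj = clip(3.6367) = 3.6367
Step 4: Evaluate f.
f(0.0, 3.6367) = 76.7111


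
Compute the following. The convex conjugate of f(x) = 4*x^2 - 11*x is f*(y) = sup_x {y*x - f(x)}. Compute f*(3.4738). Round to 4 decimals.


f*(y) = sup_x {y*x - a*x^2 - b*x} = sup_x {(y-b)*x - a*x^2}
FOC: (y - b) - 2a*x = 0 => x* = (y - b)/(2a)
x* = (3.4738 + 11)/(2*4) = 1.8092
f*(3.4738) = (y-b)^2/(4a) = (3.4738 + 11)^2/(4*4)
= 209.4909/16 = 13.0932


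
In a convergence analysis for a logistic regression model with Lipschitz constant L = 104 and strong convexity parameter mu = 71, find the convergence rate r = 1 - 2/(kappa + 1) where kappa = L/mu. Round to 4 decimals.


Step 1: Compute the condition number.
kappa = L/mu = 104/71 = 1.4648
Step 2: Compute the convergence rate.
r = 1 - 2/(kappa + 1) = 1 - 2*mu/(L + mu) = (L - mu)/(L + mu) = 33/175 = 0.1886


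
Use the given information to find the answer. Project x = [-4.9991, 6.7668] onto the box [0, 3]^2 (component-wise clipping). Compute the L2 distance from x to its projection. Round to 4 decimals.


Project each component onto [0, 3].
clip(-4.9991) = 0.0, clip(6.7668) = 3.0
Projection = [0.0, 3.0]
Squared diffs: [24.991, 14.1888]
Distance = sqrt(39.1798) = 6.2594


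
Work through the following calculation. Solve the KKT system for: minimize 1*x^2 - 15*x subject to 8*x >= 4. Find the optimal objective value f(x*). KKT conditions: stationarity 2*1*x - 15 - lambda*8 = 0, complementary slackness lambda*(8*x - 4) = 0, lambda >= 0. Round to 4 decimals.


Step 1: Try lambda = 0 (constraint inactive).
Stationarity: 2*1*x - 15 = 0
x* = 15/(2*1) = 7.5
Check constraint: 8*7.5 = 60.0 >= 4 -- satisfied.
Step 2: Compute optimal value.
f(x*) = 1*7.5^2 - 15*7.5 = -56.25


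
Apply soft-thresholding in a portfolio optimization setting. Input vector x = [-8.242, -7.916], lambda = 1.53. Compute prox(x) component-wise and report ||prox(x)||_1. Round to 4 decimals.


Soft-thresholding with lambda = 1.53:
prox(-8.242) = sign(-8.242)*max(|-8.242| - 1.53, 0) = -6.712
prox(-7.916) = sign(-7.916)*max(|-7.916| - 1.53, 0) = -6.386
prox(x) = [-6.712, -6.386]
||prox(x)||_1 = 6.712 + 6.386 = 13.098


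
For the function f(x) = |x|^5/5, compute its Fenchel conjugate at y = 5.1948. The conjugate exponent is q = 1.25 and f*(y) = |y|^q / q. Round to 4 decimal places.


The conjugate exponent q satisfies 1/p + 1/q = 1.
p = 5, so q = 5/(5 - 1) = 1.25
|y|^q = 5.1948^1.25 = 7.8426
f*(5.1948) = 7.8426 / 1.25 = 6.2741


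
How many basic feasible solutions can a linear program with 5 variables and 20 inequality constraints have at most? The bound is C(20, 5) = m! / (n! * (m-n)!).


Each vertex corresponds to some choice of n active constraints out of m, so the number of vertices is at most C(m, n) = m! / (n!(m-n)!).
m = 20, n = 5
Numerator: 20 * 19 * 18 * 17 * 16
Denominator: 5! = 120
C(20, 5) = 15504


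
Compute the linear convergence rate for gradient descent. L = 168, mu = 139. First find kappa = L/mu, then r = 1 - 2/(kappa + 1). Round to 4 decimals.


Step 1: Compute the condition number.
kappa = L/mu = 168/139 = 1.2086
Step 2: Compute the convergence rate.
r = 1 - 2/(kappa + 1) = 1 - 2*mu/(L + mu) = (L - mu)/(L + mu) = 29/307 = 0.0945


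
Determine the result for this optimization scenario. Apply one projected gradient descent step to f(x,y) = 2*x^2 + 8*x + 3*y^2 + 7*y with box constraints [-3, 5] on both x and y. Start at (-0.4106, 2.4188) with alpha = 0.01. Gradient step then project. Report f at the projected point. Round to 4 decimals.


Step 1: Compute gradient at (-0.4106, 2.4188).
grad_x = 2*2*-0.4106 + 8 = 6.3576
grad_y = 2*3*2.4188 + 7 = 21.5128
Step 2: Gradient step.
x_raw = -0.4106 - 0.01*6.3576 = -0.4742
y_raw = 2.4188 - 0.01*21.5128 = 2.2037
Step 3: Project onto [-3, 5].
x_proj = clip(-0.4742) = -0.4742
y_proj = clip(2.2037) = 2.2037
Step 4: Evaluate f.
f(-0.4742, 2.2037) = 26.6505


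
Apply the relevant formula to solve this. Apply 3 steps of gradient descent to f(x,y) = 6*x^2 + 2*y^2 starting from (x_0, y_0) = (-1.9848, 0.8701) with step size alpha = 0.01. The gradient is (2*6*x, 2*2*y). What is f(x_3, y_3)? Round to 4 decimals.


Gradient descent on f(x,y) = 6*x^2 + 2*y^2.
Starting point: (-1.9848, 0.8701), alpha = 0.01
Step 1: grad_x = 2*6*-1.9848 = -23.8176, grad_y = 2*2*0.8701 = 3.4804
  x_1 = -1.9848 - 0.01*-23.8176 = -1.7466
  y_1 = 0.8701 - 0.01*3.4804 = 0.8353
Step 2: grad_x = 2*6*-1.7466 = -20.9595, grad_y = 2*2*0.8353 = 3.3412
  x_2 = -1.7466 - 0.01*-20.9595 = -1.537
  y_2 = 0.8353 - 0.01*3.3412 = 0.8019
Step 3: grad_x = 2*6*-1.537 = -18.4443, grad_y = 2*2*0.8019 = 3.2075
  x_3 = -1.537 - 0.01*-18.4443 = -1.3526
  y_3 = 0.8019 - 0.01*3.2075 = 0.7698
f(-1.3526, 0.7698) = 6*(-1.3526)^2 + 2*0.7698^2 = 12.1621


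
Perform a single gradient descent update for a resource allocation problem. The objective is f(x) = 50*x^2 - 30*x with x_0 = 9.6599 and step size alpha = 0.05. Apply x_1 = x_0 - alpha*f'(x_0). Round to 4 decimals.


We compute the gradient at x_0 and apply the update.
f'(x) = 100*x - 30
f'(9.6599) = 100*9.6599 - 30 = 935.99
x_1 = 9.6599 - 0.05*935.99 = -37.1396


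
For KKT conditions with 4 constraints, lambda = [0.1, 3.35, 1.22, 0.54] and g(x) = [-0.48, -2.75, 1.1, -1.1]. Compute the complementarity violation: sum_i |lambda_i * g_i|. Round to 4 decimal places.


KKT complementary slackness check:
lambda_1 * g_1 = 0.1 * -0.48 = -0.048
lambda_2 * g_2 = 3.35 * -2.75 = -9.2125
lambda_3 * g_3 = 1.22 * 1.1 = 1.342
lambda_4 * g_4 = 0.54 * -1.1 = -0.594
Total violation = 0.048 + 9.2125 + 1.342 + 0.594 = 11.1965


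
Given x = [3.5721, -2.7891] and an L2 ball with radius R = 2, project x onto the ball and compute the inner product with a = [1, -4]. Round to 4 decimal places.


Step 1: Compute ||x|| (intermediates to 6 decimals).
||x|| = sqrt(3.5721^2 + (-2.7891)^2) = 4.531995
Step 2: Project.
Since ||x|| > R, scale = R/||x|| = 2/4.531995 = 0.441307, proj(x) = scale * x
proj(x) = [1.576393, -1.230849]
Step 3: Dot product.
a^T * proj(x) = 1*1.576393 - 4*(-1.230849) = 6.4998


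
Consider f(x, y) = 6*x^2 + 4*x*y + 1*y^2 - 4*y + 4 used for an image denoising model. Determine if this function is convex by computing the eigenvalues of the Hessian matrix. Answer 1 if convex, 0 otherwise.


The Hessian of f(x,y) = 6*x^2 + 4*x*y + 1*y^2 - 4*y + 4 is:
H = [[12, 4], [4, 2]]
Trace = 12 + 2 = 14
Determinant = 12*2 - (4)^2 = 8
Discriminant = (14)^2 - 4*8 = 164.0
Eigenvalues: lambda_1 = 0.5969, lambda_2 = 13.4031
The function is convex.

1


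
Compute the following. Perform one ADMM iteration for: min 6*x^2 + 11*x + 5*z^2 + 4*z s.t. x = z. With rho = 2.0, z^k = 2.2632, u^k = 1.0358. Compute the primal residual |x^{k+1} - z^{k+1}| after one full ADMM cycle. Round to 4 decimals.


ADMM iteration with rho = 2.0, z^k = 2.2632, u^k = 1.0358
Step 1: x-update.
Minimize 6*x^2 + 11*x + (2.0/2)*(x - 2.2632 + 1.0358)^2
FOC: (2*6 + 2.0)*x = -11 + 2.0*(2.2632 - 1.0358)
x^{k+1} = -0.6104
Step 2: z-update.
Minimize 5*z^2 + 4*z + (2.0/2)*(-0.6104 - z + 1.0358)^2
FOC: (2*5 + 2.0)*z = -4 + 2.0*(-0.6104 + 1.0358)
z^{k+1} = -0.2624
Step 3: u-update.
u^{k+1} = 1.0358 - 0.6104 + 0.2624 = 0.6879
Step 4: Primal residual = |-0.6104 + 0.2624| = 0.3479


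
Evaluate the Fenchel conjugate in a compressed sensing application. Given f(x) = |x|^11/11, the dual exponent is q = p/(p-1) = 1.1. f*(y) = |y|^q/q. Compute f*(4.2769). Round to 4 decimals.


The conjugate exponent q satisfies 1/p + 1/q = 1.
p = 11, so q = 11/(11 - 1) = 1.1
|y|^q = 4.2769^1.1 = 4.9459
f*(4.2769) = 4.9459 / 1.1 = 4.4962


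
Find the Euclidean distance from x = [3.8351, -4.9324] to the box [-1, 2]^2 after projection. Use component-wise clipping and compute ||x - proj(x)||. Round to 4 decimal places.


Project each component onto [-1, 2].
clip(3.8351) = 2.0, clip(-4.9324) = -1.0
Projection = [2.0, -1.0]
Squared diffs: [3.3676, 15.4638]
Distance = sqrt(18.8314) = 4.3395


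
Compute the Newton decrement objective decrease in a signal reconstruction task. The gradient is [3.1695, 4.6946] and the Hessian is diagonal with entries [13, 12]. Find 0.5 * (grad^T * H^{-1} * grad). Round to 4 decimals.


Step 1: H is diagonal, so H^(-1) * g = [0.2438, 0.3912].
Step 2: g^T H^(-1) g = sum_i g_i^2 / H_ii
  = (3.1695)^2/13 + (4.6946)^2/12
  = 0.7727 + 1.8366 = 2.6094
Step 3: Objective decrease = 0.5 * g^T H^(-1) g = 1.3047


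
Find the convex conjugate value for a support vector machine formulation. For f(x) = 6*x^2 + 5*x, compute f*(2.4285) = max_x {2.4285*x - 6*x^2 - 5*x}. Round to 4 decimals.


f*(y) = sup_x {y*x - a*x^2 - b*x} = sup_x {(y-b)*x - a*x^2}
FOC: (y - b) - 2a*x = 0 => x* = (y - b)/(2a)
x* = (2.4285 - 5)/(2*6) = -0.2143
f*(2.4285) = (y-b)^2/(4a) = (2.4285 - 5)^2/(4*6)
= 6.6126/24 = 0.2755


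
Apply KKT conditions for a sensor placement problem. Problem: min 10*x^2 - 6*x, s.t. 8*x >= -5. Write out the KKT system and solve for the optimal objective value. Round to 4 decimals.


Step 1: Try lambda = 0 (constraint inactive).
Stationarity: 2*10*x - 6 = 0
x* = 6/(2*10) = 0.3
Check constraint: 8*0.3 = 2.4 >= -5 -- satisfied.
Step 2: Compute optimal value.
f(x*) = 10*0.3^2 - 6*0.3 = -0.9


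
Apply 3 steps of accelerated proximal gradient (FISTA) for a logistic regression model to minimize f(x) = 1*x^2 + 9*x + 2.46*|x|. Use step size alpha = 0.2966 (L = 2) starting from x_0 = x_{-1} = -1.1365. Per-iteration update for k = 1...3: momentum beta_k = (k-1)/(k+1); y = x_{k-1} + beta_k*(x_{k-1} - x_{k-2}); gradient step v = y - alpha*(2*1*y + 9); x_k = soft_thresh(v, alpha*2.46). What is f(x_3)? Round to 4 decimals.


FISTA on f(x) = 1*x^2 + 9*x + 2.46*|x|
L = 2, alpha = 0.2966
Iteration 1: beta = 0.0, y = -1.1365 + 0.0*(-1.1365 + 1.1365) = -1.1365
  grad(y) = 6.727, v = y - alpha*grad = -3.1317
  prox(v) = soft_thresh(-3.1317, 0.7296) = -2.4021
Iteration 2: beta = 0.3333, y = -2.4021 + 0.3333*(-2.4021 + 1.1365) = -2.824
  grad(y) = 3.3521, v = y - alpha*grad = -3.8182
  prox(v) = soft_thresh(-3.8182, 0.7296) = -3.0885
Iteration 3: beta = 0.5, y = -3.0885 + 0.5*(-3.0885 + 2.4021) = -3.4318
  grad(y) = 2.1364, v = y - alpha*grad = -4.0654
  prox(v) = soft_thresh(-4.0654, 0.7296) = -3.3358
f(x_3) = 1*(-3.3358)^2 + 9*(-3.3358) + 2.46*|-3.3358| = -10.6886


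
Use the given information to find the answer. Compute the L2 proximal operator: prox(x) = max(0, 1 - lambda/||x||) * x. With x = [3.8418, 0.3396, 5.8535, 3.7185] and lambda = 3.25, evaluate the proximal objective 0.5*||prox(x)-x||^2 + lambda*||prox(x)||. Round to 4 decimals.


Step 1: Compute ||x||.
||x|| = 7.9351
Step 2: Compute scaling factor.
scale = max(0, 1 - 3.25/7.9351) = 0.5904
Step 3: prox(x) = [2.2683, 0.2005, 3.4561, 2.1955]
||prox(x)|| = 4.6851
Step 4: Proximal objective.
0.5*||prox-x||^2 = 5.2813
lambda*||prox|| = 15.2266
Total = 20.5078


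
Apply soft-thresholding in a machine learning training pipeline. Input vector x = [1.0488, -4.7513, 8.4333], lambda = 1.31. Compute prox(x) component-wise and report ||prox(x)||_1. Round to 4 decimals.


Soft-thresholding with lambda = 1.31:
prox(1.0488) = sign(1.0488)*max(|1.0488| - 1.31, 0) = 0.0
prox(-4.7513) = sign(-4.7513)*max(|-4.7513| - 1.31, 0) = -3.4413
prox(8.4333) = sign(8.4333)*max(|8.4333| - 1.31, 0) = 7.1233
prox(x) = [0.0, -3.4413, 7.1233]
||prox(x)||_1 = 0.0 + 3.4413 + 7.1233 = 10.5646


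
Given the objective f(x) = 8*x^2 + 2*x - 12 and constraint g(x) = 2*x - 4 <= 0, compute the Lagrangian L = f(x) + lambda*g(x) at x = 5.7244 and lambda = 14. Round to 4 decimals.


Step 1: Evaluate f(x).
f(5.7244) = 8*5.7244^2 + 2*5.7244 - 12 = 261.5988
Step 2: Evaluate g(x).
g(5.7244) = 2*5.7244 - 4 = 7.4488
Step 3: Compute Lagrangian.
L = 261.5988 + 14*7.4488 = 365.882


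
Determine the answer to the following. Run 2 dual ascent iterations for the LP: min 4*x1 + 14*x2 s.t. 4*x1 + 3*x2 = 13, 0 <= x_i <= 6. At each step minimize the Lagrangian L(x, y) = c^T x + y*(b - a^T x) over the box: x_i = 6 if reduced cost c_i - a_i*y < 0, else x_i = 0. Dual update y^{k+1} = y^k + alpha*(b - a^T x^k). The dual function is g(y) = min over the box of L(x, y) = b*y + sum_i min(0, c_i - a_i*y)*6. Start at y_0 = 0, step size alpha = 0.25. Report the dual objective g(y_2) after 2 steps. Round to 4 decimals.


Dual ascent for LP: min 4*x1 + 14*x2, 4*x1 + 3*x2 = 13, 0 <= x_i <= 6
Step 1: y^k = 0.0, reduced costs: (4.0, 14.0)
  x^k = (0.0, 0.0), subgradient = b - a^T x = 13.0
  y^{k+1} = 0.0 + 0.25*13.0 = 3.25
Step 2: y^k = 3.25, reduced costs: (-9.0, 4.25)
  x^k = (6.0, 0.0), subgradient = b - a^T x = -11.0
  y^{k+1} = 3.25 + 0.25*-11.0 = 0.5
Dual objective at y_2 = 0.5: reduced costs (2.0, 12.5), box minimizer x = (0.0, 0.0)
g(y_2) = b*y + (c1 - a1*y)*x1 + (c2 - a2*y)*x2 = 13*0.5 + 2.0*0.0 + 12.5*0.0 = 6.5 + 0.0 + 0.0 = 6.5


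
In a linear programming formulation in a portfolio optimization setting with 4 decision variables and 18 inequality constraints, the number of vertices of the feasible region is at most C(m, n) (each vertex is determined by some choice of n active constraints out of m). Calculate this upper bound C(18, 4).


Each vertex corresponds to some choice of n active constraints out of m, so the number of vertices is at most C(m, n) = m! / (n!(m-n)!).
m = 18, n = 4
Numerator: 18 * 17 * 16 * 15
Denominator: 4! = 24
C(18, 4) = 3060


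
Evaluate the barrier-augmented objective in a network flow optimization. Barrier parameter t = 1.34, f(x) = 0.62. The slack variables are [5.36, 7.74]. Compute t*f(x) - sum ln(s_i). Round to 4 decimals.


Step 1: Compute log-barrier.
ln values: [1.679, 2.0464]
phi = -(1.679 + 2.0464) = -3.7254
Step 2: Compute augmented objective.
t*f(x) = 1.34*0.62 = 0.8308
Total = 0.8308 - 3.7254 = -2.8946


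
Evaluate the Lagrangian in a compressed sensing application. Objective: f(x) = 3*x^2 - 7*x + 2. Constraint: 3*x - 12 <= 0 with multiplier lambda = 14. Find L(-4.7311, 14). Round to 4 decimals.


Step 1: Evaluate f(x).
f(-4.7311) = 3*(-4.7311)^2 - 7*(-4.7311) + 2 = 102.2676
Step 2: Evaluate g(x).
g(-4.7311) = 3*-4.7311 - 12 = -26.1933
Step 3: Compute Lagrangian.
L = 102.2676 + 14*-26.1933 = -264.4386


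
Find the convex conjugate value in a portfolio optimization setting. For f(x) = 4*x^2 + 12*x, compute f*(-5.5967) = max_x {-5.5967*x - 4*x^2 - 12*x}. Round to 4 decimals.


f*(y) = sup_x {y*x - a*x^2 - b*x} = sup_x {(y-b)*x - a*x^2}
FOC: (y - b) - 2a*x = 0 => x* = (y - b)/(2a)
x* = (-5.5967 - 12)/(2*4) = -2.1996
f*(-5.5967) = (y-b)^2/(4a) = (-5.5967 - 12)^2/(4*4)
= 309.6439/16 = 19.3527


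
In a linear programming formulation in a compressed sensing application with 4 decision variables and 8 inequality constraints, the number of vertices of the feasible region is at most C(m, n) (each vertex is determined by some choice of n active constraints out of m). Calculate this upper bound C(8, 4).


Each vertex corresponds to some choice of n active constraints out of m, so the number of vertices is at most C(m, n) = m! / (n!(m-n)!).
m = 8, n = 4
Numerator: 8 * 7 * 6 * 5
Denominator: 4! = 24
C(8, 4) = 70


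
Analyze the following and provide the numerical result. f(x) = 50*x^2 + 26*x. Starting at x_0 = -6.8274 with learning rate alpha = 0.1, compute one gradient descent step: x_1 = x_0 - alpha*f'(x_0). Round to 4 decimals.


We compute the gradient at x_0 and apply the update.
f'(x) = 100*x + 26
f'(-6.8274) = 100*-6.8274 + 26 = -656.74
x_1 = -6.8274 - 0.1*-656.74 = 58.8466


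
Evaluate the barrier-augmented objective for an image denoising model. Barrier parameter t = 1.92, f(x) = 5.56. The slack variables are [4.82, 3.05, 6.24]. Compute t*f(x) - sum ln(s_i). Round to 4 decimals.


Step 1: Compute log-barrier.
ln values: [1.5728, 1.1151, 1.831]
phi = -(1.5728 + 1.1151 + 1.831) = -4.5189
Step 2: Compute augmented objective.
t*f(x) = 1.92*5.56 = 10.6752
Total = 10.6752 - 4.5189 = 6.1563


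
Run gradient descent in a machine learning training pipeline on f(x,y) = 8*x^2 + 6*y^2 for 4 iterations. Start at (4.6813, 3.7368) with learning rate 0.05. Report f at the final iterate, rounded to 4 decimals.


Gradient descent on f(x,y) = 8*x^2 + 6*y^2.
Starting point: (4.6813, 3.7368), alpha = 0.05
Step 1: grad_x = 2*8*4.6813 = 74.9008, grad_y = 2*6*3.7368 = 44.8416
  x_1 = 4.6813 - 0.05*74.9008 = 0.9363
  y_1 = 3.7368 - 0.05*44.8416 = 1.4947
Step 2: grad_x = 2*8*0.9363 = 14.9802, grad_y = 2*6*1.4947 = 17.9366
  x_2 = 0.9363 - 0.05*14.9802 = 0.1873
  y_2 = 1.4947 - 0.05*17.9366 = 0.5979
Step 3: grad_x = 2*8*0.1873 = 2.996, grad_y = 2*6*0.5979 = 7.1747
  x_3 = 0.1873 - 0.05*2.996 = 0.0375
  y_3 = 0.5979 - 0.05*7.1747 = 0.2392
Step 4: grad_x = 2*8*0.0375 = 0.5992, grad_y = 2*6*0.2392 = 2.8699
  x_4 = 0.0375 - 0.05*0.5992 = 0.0075
  y_4 = 0.2392 - 0.05*2.8699 = 0.0957
f(0.0075, 0.0957) = 8*0.0075^2 + 6*0.0957^2 = 0.0554
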